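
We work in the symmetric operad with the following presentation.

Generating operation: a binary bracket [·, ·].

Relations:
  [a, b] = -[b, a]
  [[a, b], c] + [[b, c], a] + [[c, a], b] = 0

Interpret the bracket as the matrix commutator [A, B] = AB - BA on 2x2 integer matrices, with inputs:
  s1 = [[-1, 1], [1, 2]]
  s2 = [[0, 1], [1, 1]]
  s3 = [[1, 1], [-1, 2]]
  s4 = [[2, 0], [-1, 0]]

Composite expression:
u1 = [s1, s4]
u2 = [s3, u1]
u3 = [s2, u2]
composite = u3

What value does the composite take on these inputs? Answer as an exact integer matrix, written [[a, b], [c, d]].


[s1, s4] = [[-1, -2], [-1, 1]]
[s3, [s1, s4]] = [[-3, 4], [1, 3]]
[s2, [s3, [s1, s4]]] = [[-3, 2], [-5, 3]]

[[-3, 2], [-5, 3]]


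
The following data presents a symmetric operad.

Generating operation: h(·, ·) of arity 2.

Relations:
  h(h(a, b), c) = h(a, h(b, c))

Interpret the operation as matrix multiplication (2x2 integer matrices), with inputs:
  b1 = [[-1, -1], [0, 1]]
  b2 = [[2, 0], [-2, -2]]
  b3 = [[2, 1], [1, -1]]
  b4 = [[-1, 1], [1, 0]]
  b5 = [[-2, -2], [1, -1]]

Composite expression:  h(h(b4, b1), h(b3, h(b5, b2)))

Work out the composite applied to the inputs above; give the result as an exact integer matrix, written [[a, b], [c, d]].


[[-4, 14], [0, -12]]

h(b4, b1) = [[1, 2], [-1, -1]]
h(b5, b2) = [[0, 4], [4, 2]]
h(b3, h(b5, b2)) = [[4, 10], [-4, 2]]
h(h(b4, b1), h(b3, h(b5, b2))) = [[-4, 14], [0, -12]]


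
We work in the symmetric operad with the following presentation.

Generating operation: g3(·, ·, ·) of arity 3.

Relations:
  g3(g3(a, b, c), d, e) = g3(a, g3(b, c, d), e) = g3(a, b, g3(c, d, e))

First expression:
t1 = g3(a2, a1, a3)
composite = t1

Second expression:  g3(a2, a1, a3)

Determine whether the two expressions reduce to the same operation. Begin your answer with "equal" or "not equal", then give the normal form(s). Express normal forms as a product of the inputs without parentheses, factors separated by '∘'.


equal; both compose to a2 ∘ a1 ∘ a3

Reducing the first expression gives a2 ∘ a1 ∘ a3
Reducing the second expression gives a2 ∘ a1 ∘ a3
Same normal form: equal.


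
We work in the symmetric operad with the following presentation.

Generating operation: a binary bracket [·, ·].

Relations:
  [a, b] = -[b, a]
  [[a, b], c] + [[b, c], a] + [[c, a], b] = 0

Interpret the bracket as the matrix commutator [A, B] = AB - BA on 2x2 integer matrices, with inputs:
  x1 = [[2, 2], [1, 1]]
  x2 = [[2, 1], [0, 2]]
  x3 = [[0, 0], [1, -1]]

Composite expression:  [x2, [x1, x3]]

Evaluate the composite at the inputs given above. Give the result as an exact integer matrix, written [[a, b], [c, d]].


[[0, -4], [0, 0]]

[x1, x3] = [[2, -2], [0, -2]]
[x2, [x1, x3]] = [[0, -4], [0, 0]]


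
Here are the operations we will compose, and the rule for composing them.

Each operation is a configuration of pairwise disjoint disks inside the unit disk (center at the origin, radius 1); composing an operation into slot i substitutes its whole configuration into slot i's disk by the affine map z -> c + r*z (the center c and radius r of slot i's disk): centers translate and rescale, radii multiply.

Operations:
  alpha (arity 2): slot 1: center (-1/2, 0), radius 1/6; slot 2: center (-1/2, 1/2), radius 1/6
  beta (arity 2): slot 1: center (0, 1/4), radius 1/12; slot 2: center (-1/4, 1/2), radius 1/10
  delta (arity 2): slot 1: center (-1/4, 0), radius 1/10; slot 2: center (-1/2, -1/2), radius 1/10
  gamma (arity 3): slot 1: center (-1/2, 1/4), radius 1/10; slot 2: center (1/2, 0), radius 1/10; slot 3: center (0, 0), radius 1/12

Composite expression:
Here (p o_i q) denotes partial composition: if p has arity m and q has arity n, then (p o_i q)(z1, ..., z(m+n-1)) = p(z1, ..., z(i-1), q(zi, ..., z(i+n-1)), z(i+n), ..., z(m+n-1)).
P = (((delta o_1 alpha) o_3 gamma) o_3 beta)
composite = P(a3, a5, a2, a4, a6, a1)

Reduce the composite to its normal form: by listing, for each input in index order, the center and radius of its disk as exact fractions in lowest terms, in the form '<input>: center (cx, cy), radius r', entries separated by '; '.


a1: center (-1/2, -1/2), radius 1/120; a2: center (-11/20, -189/400), radius 1/1200; a3: center (-3/10, 0), radius 1/60; a4: center (-221/400, -47/100), radius 1/1000; a5: center (-3/10, 1/20), radius 1/60; a6: center (-9/20, -1/2), radius 1/100

Follow each a-input down from delta: c' goes to c + r*c', radius to r*r'.
input a3: composing its 2 substitution steps yields center (-3/10, 0), radius 1/60
input a5: composing its 2 substitution steps yields center (-3/10, 1/20), radius 1/60
input a2: composing its 3 substitution steps yields center (-11/20, -189/400), radius 1/1200
input a4: composing its 3 substitution steps yields center (-221/400, -47/100), radius 1/1000
input a6: composing its 2 substitution steps yields center (-9/20, -1/2), radius 1/100
input a1: composing its 2 substitution steps yields center (-1/2, -1/2), radius 1/120


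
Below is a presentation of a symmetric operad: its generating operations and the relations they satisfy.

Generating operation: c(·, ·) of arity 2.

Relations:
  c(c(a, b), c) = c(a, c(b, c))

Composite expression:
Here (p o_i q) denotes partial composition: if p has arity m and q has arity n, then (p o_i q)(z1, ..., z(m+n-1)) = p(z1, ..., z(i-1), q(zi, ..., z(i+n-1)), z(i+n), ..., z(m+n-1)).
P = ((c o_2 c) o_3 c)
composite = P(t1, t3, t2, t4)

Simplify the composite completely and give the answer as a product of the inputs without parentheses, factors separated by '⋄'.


t1 ⋄ t3 ⋄ t2 ⋄ t4

The c-tree's shape is irrelevant; the t-reading-order decides.
c(t2, t4) unparenthesizes to t2 ⋄ t4
c(t3, c(t2, t4)) unparenthesizes to t3 ⋄ t2 ⋄ t4
c(t1, c(t3, c(t2, t4))) unparenthesizes to t1 ⋄ t3 ⋄ t2 ⋄ t4


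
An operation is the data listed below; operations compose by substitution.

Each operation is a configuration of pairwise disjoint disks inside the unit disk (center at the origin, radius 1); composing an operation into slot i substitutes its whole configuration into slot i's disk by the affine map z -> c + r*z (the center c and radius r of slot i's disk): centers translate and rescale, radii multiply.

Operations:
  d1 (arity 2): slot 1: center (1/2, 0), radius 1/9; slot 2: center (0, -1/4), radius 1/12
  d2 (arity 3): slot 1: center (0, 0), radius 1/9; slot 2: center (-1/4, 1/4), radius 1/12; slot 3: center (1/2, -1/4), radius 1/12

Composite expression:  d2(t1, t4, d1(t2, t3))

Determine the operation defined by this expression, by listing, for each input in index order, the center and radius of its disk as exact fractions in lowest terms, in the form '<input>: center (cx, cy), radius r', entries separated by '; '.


t1: center (0, 0), radius 1/9; t2: center (13/24, -1/4), radius 1/108; t3: center (1/2, -13/48), radius 1/144; t4: center (-1/4, 1/4), radius 1/12

Only the slot chain above each t matters under d2; compose those maps.
tracing t1 down its 1-map path: center (0, 0), radius 1/9
tracing t4 down its 1-map path: center (-1/4, 1/4), radius 1/12
tracing t2 down its 2-map path: center (13/24, -1/4), radius 1/108
tracing t3 down its 2-map path: center (1/2, -13/48), radius 1/144


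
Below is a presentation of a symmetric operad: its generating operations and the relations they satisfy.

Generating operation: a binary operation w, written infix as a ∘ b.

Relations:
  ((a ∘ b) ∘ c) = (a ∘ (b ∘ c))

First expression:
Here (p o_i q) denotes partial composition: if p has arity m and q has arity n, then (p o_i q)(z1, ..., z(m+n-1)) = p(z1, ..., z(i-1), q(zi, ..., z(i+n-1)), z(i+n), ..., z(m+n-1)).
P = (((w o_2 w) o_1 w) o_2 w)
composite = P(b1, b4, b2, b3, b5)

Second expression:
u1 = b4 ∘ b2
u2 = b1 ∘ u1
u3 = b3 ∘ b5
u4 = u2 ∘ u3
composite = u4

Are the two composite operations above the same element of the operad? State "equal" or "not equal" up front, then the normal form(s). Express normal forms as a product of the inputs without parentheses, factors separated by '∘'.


equal: each reduces to b1 ∘ b4 ∘ b2 ∘ b3 ∘ b5

Reducing the first expression gives b1 ∘ b4 ∘ b2 ∘ b3 ∘ b5
Reducing the second expression gives b1 ∘ b4 ∘ b2 ∘ b3 ∘ b5
Both agree, so they are equal.


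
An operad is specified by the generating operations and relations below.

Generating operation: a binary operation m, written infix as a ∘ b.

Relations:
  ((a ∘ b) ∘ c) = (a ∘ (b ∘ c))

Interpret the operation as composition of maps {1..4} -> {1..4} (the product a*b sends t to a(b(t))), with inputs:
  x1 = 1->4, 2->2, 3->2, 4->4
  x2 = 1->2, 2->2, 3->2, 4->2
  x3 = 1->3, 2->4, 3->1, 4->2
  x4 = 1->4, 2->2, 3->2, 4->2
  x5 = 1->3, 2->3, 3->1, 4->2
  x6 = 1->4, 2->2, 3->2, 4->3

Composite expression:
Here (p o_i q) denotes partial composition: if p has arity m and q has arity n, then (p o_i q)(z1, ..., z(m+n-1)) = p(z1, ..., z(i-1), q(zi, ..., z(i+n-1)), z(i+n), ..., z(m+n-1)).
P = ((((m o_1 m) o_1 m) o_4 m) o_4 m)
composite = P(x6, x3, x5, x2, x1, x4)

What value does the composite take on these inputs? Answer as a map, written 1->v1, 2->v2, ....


1->4, 2->4, 3->4, 4->4


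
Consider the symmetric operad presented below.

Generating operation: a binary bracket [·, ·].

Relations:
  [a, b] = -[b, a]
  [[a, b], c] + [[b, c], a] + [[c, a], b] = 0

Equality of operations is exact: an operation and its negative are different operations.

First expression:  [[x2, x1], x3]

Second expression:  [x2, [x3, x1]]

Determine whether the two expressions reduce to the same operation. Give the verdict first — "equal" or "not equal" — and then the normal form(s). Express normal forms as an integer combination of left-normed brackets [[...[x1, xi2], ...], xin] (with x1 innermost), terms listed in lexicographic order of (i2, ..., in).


not equal; first: -[[x1, x2], x3]; second: [[x1, x3], x2]

Normal form of the first expression: -[[x1, x2], x3]
Normal form of the second expression: [[x1, x3], x2]
The normal forms differ: not equal.


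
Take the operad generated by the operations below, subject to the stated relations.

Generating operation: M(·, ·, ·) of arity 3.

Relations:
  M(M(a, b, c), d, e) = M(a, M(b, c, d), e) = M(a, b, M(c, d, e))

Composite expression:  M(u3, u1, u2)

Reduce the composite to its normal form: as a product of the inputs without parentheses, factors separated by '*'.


u3 * u1 * u2

Every regrouping of M is equal, so read the u-inputs in written order.
M(u3, u1, u2) linearizes to u3 * u1 * u2


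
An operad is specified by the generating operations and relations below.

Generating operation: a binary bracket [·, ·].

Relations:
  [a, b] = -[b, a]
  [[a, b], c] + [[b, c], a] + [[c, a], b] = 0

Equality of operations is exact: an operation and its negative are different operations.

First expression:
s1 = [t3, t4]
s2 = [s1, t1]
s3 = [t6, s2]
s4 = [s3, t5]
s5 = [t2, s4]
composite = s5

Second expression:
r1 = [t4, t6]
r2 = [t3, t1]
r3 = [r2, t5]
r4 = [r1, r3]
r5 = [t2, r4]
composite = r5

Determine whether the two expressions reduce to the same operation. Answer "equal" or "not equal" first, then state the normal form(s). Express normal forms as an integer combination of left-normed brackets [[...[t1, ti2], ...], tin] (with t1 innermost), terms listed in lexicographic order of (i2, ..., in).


not equal; the first gives -[[[[[t1, t3], t4], t6], t5], t2] + [[[[[t1, t4], t3], t6], t5], t2] and the second -[[[[[t1, t3], t5], t4], t6], t2] + [[[[[t1, t3], t5], t6], t4], t2]

Normal form of the first expression: -[[[[[t1, t3], t4], t6], t5], t2] + [[[[[t1, t4], t3], t6], t5], t2]
Normal form of the second expression: -[[[[[t1, t3], t5], t4], t6], t2] + [[[[[t1, t3], t5], t6], t4], t2]
Different reductions; not equal.


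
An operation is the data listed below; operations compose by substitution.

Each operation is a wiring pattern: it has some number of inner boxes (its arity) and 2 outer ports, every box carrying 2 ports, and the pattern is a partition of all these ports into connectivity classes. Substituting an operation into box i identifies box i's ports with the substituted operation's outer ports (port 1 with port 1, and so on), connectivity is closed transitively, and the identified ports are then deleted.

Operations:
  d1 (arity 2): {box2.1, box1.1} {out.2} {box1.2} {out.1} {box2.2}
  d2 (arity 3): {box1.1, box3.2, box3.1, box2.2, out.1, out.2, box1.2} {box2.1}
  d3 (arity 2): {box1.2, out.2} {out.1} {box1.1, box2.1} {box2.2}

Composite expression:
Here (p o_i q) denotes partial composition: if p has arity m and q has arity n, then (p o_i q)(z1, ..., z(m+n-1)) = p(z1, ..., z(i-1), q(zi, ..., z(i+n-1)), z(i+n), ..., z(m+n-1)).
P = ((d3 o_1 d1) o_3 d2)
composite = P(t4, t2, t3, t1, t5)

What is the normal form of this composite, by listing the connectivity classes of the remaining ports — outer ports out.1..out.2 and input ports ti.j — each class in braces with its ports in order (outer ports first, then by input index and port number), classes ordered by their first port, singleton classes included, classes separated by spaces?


{out.1} {out.2} {t1.1} {t1.2, t3.1, t3.2, t5.1, t5.2} {t2.1, t4.1} {t2.2} {t4.2}


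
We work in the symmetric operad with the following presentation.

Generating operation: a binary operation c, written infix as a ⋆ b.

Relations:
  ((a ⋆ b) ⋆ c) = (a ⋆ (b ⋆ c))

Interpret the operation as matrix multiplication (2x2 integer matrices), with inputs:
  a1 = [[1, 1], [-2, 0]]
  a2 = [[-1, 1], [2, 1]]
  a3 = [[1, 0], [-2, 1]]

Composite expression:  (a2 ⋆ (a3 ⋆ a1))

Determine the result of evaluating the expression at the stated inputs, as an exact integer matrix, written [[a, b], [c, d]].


(a3 ⋆ a1) = [[1, 1], [-4, -2]]
(a2 ⋆ (a3 ⋆ a1)) = [[-5, -3], [-2, 0]]

[[-5, -3], [-2, 0]]


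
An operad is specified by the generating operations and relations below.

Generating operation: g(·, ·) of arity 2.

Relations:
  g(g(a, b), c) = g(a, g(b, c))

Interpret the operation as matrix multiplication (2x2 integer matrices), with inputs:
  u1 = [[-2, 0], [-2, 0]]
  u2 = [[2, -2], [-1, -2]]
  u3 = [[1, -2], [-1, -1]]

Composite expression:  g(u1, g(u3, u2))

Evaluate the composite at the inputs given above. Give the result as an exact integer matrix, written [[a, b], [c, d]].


g(u3, u2) = [[4, 2], [-1, 4]]
g(u1, g(u3, u2)) = [[-8, -4], [-8, -4]]

[[-8, -4], [-8, -4]]


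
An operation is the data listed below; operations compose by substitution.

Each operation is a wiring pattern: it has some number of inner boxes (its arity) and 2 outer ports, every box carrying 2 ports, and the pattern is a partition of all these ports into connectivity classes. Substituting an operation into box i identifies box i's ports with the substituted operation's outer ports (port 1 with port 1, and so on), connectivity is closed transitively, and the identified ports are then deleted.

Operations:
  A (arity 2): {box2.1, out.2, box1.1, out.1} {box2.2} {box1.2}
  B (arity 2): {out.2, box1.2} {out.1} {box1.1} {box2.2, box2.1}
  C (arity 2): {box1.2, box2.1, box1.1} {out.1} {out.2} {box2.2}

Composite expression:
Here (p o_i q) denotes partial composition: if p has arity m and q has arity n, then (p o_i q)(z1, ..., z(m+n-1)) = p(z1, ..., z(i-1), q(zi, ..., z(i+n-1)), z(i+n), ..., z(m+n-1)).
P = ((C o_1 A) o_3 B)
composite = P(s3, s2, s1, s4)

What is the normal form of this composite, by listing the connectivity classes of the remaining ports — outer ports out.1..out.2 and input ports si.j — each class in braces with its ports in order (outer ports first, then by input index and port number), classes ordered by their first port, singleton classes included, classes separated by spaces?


{out.1} {out.2} {s1.1} {s1.2} {s2.1, s3.1} {s2.2} {s3.2} {s4.1, s4.2}

Two ports join when wires chain via C-identified ports.
after A, the pattern on (s3, s2) reads {out.1, out.2, s2.1, s3.1} {s2.2} {s3.2} (out.j = its outer ports)
after B, the pattern on (s1, s4) reads {out.1} {out.2, s1.2} {s1.1} {s4.1, s4.2} (out.j = its outer ports)
after C, the pattern on (s3, s2, s1, s4) reads {out.1} {out.2} {s1.1} {s1.2} {s2.1, s3.1} {s2.2} {s3.2} {s4.1, s4.2} (out.j = its outer ports)


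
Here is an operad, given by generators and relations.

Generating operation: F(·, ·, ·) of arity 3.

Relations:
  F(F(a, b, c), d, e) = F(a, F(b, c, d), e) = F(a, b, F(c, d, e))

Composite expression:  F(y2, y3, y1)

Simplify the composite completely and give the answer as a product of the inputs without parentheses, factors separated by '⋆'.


Associativity of F dissolves the nesting; only the y-input order survives.
F(y2, y3, y1) unparenthesizes to y2 ⋆ y3 ⋆ y1

y2 ⋆ y3 ⋆ y1


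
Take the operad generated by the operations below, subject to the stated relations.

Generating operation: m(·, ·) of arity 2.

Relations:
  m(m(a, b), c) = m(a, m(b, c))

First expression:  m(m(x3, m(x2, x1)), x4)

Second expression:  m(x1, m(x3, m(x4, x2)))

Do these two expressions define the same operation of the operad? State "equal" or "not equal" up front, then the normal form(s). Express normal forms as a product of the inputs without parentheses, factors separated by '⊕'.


Reducing the first expression gives x3 ⊕ x2 ⊕ x1 ⊕ x4
Reducing the second expression gives x1 ⊕ x3 ⊕ x4 ⊕ x2
Distinct normal forms: not equal.

not equal; the first gives x3 ⊕ x2 ⊕ x1 ⊕ x4 and the second x1 ⊕ x3 ⊕ x4 ⊕ x2


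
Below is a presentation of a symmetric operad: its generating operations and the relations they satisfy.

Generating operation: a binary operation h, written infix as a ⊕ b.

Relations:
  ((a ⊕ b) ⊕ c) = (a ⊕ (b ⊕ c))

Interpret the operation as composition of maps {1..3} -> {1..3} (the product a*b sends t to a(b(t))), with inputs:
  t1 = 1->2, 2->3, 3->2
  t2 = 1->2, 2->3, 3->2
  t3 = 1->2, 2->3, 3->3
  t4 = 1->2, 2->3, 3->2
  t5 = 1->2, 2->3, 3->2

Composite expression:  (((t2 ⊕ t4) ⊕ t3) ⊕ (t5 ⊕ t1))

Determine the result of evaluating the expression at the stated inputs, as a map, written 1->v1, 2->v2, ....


1->3, 2->3, 3->3

(t2 ⊕ t4) = 1->3, 2->2, 3->3
((t2 ⊕ t4) ⊕ t3) = 1->2, 2->3, 3->3
(t5 ⊕ t1) = 1->3, 2->2, 3->3
(((t2 ⊕ t4) ⊕ t3) ⊕ (t5 ⊕ t1)) = 1->3, 2->3, 3->3


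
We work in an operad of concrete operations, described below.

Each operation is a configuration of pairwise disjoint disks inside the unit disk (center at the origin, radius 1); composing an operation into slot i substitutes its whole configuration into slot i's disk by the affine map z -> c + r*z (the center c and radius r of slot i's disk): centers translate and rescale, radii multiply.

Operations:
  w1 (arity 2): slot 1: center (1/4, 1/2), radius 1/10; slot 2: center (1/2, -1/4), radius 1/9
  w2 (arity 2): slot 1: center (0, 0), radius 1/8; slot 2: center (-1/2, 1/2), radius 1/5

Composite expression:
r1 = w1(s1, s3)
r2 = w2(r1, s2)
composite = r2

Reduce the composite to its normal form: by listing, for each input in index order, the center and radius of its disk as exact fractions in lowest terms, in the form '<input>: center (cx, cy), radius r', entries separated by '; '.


s1: center (1/32, 1/16), radius 1/80; s2: center (-1/2, 1/2), radius 1/5; s3: center (1/16, -1/32), radius 1/72

Follow each s-input down from w2: c' goes to c + r*c', radius to r*r'.
input s1: applying the 2 nested substitutions gives center (1/32, 1/16), radius 1/80
input s3: applying the 2 nested substitutions gives center (1/16, -1/32), radius 1/72
input s2: applying the 1 nested substitution gives center (-1/2, 1/2), radius 1/5


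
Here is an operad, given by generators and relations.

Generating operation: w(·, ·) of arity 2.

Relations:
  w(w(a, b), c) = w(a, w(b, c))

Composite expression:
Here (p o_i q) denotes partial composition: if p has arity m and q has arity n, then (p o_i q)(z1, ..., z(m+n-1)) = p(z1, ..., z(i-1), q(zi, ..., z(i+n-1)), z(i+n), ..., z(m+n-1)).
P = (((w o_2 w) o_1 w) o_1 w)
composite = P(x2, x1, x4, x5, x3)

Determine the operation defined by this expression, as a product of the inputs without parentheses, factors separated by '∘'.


x2 ∘ x1 ∘ x4 ∘ x5 ∘ x3

All parenthesizations of w agree; list the x-inputs left to right.
w(x2, x1) unparenthesizes to x2 ∘ x1
w(w(x2, x1), x4) unparenthesizes to x2 ∘ x1 ∘ x4
w(x5, x3) unparenthesizes to x5 ∘ x3
w(w(w(x2, x1), x4), w(x5, x3)) unparenthesizes to x2 ∘ x1 ∘ x4 ∘ x5 ∘ x3


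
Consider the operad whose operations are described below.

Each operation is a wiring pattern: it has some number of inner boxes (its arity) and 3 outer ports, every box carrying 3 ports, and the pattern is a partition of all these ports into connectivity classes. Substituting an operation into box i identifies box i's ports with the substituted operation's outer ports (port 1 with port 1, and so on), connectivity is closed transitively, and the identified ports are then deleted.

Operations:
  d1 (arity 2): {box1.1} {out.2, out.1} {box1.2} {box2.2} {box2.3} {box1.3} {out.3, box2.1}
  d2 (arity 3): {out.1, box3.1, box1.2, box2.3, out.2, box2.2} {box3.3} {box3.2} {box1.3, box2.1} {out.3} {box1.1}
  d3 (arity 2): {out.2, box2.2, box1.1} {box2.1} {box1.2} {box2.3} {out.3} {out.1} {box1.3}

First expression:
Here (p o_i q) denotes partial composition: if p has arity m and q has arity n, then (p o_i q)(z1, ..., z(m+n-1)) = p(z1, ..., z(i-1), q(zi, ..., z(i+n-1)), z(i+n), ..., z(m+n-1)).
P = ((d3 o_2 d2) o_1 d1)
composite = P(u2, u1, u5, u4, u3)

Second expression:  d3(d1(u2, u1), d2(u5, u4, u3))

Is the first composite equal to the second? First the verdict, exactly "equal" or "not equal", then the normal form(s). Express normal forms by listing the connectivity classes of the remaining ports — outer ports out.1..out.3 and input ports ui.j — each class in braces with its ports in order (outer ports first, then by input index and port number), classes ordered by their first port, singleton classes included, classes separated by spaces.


Reducing the first expression gives {out.1} {out.2, u3.1, u4.2, u4.3, u5.2} {out.3} {u1.1} {u1.2} {u1.3} {u2.1} {u2.2} {u2.3} {u3.2} {u3.3} {u4.1, u5.3} {u5.1}
Reducing the second expression gives {out.1} {out.2, u3.1, u4.2, u4.3, u5.2} {out.3} {u1.1} {u1.2} {u1.3} {u2.1} {u2.2} {u2.3} {u3.2} {u3.3} {u4.1, u5.3} {u5.1}
Identical normal forms: equal.

equal; both compose to {out.1} {out.2, u3.1, u4.2, u4.3, u5.2} {out.3} {u1.1} {u1.2} {u1.3} {u2.1} {u2.2} {u2.3} {u3.2} {u3.3} {u4.1, u5.3} {u5.1}


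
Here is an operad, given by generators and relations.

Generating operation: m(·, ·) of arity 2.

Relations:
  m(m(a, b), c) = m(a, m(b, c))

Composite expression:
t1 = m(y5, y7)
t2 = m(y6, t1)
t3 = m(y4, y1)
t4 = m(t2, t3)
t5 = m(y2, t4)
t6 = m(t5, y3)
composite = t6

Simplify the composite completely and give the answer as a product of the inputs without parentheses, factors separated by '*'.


y2 * y6 * y5 * y7 * y4 * y1 * y3

All parenthesizations of m agree; list the y-inputs left to right.
m(y5, y7) spells out as y5 * y7
m(y6, m(y5, y7)) spells out as y6 * y5 * y7
m(y4, y1) spells out as y4 * y1
m(m(y6, m(y5, y7)), m(y4, y1)) spells out as y6 * y5 * y7 * y4 * y1
m(y2, m(m(y6, m(y5, y7)), m(y4, y1))) spells out as y2 * y6 * y5 * y7 * y4 * y1
m(m(y2, m(m(y6, m(y5, y7)), m(y4, y1))), y3) spells out as y2 * y6 * y5 * y7 * y4 * y1 * y3


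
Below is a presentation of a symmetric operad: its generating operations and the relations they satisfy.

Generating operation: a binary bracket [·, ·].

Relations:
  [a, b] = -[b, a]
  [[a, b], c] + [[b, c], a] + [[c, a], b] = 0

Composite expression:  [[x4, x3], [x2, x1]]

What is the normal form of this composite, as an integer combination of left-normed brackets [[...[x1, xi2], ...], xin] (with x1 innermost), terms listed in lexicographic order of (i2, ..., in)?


Skip Jacobi rewriting: expand, keep x1-initial words, read off terms.
Composite bracket: [[x4, x3], [x2, x1]]
Full expansion: 8 signed words from ab - ba (2^3 = 8).
Keep just the words that open with x1:
  word x1x2x3x4 has sign -1, contributing -[[[x1, x2], x3], x4]
  word x1x2x4x3 has sign +1, contributing +[[[x1, x2], x4], x3]

-[[[x1, x2], x3], x4] + [[[x1, x2], x4], x3]


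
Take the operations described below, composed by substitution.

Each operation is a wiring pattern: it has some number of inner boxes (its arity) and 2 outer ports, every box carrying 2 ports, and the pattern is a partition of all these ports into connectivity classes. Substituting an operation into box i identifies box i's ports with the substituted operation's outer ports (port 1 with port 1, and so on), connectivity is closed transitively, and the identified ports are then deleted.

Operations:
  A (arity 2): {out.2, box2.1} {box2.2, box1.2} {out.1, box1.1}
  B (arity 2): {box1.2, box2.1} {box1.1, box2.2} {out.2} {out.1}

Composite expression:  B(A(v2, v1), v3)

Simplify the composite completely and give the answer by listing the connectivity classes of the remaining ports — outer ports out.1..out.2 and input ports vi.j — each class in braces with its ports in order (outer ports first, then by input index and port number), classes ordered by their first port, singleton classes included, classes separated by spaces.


Reachability decides: close wires over B-identified ports.
A over (v2, v1) gives {out.1, v2.1} {out.2, v1.1} {v1.2, v2.2}, out.j being that stage's outer ports
B over (v2, v1, v3) gives {out.1} {out.2} {v1.1, v3.1} {v1.2, v2.2} {v2.1, v3.2}, out.j being that stage's outer ports

{out.1} {out.2} {v1.1, v3.1} {v1.2, v2.2} {v2.1, v3.2}


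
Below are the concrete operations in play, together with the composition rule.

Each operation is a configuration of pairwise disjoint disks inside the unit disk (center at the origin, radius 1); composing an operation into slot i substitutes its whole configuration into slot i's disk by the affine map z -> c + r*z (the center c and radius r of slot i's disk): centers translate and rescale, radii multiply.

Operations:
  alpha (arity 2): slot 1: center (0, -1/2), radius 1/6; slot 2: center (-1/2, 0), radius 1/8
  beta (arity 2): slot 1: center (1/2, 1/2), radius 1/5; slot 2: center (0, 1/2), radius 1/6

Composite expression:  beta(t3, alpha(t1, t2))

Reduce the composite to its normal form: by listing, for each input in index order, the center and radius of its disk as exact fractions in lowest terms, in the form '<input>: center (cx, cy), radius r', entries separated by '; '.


t1: center (0, 5/12), radius 1/36; t2: center (-1/12, 1/2), radius 1/48; t3: center (1/2, 1/2), radius 1/5

Nesting under beta composes maps z -> c + r*z down each t-path.
input t3: composing its 1 substitution step yields center (1/2, 1/2), radius 1/5
input t1: composing its 2 substitution steps yields center (0, 5/12), radius 1/36
input t2: composing its 2 substitution steps yields center (-1/12, 1/2), radius 1/48


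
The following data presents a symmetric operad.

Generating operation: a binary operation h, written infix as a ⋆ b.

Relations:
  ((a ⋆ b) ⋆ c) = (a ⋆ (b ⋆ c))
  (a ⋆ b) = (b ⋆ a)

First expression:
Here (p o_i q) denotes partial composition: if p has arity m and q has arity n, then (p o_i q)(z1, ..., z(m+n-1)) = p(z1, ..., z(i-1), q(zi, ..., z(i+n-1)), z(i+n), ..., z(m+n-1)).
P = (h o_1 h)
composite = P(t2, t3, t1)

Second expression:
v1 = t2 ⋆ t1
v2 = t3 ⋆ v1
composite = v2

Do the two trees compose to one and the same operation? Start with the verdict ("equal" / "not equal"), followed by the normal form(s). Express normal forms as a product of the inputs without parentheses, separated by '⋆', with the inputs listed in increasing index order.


equal; the common form is t1 ⋆ t2 ⋆ t3

Normal form of the first expression: t1 ⋆ t2 ⋆ t3
Normal form of the second expression: t1 ⋆ t2 ⋆ t3
The forms coincide; equal.


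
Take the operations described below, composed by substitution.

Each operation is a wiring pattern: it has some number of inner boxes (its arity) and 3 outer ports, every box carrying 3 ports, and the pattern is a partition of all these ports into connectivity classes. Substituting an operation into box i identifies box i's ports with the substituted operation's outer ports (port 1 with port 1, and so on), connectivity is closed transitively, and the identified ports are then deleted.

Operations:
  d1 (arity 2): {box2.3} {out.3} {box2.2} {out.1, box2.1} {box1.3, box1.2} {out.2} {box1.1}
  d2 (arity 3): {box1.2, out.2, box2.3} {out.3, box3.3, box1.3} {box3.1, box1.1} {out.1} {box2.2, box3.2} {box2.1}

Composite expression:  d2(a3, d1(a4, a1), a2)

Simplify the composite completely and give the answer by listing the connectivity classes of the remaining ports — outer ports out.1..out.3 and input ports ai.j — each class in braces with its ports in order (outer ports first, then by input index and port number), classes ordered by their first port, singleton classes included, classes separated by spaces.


{out.1} {out.2, a3.2} {out.3, a2.3, a3.3} {a1.1} {a1.2} {a1.3} {a2.1, a3.1} {a2.2} {a4.1} {a4.2, a4.3}

Reachability decides: close wires over d2-identified ports.
after d1, the pattern on (a4, a1) reads {out.1, a1.1} {out.2} {out.3} {a1.2} {a1.3} {a4.1} {a4.2, a4.3} (out.j = its outer ports)
after d2, the pattern on (a3, a4, a1, a2) reads {out.1} {out.2, a3.2} {out.3, a2.3, a3.3} {a1.1} {a1.2} {a1.3} {a2.1, a3.1} {a2.2} {a4.1} {a4.2, a4.3} (out.j = its outer ports)


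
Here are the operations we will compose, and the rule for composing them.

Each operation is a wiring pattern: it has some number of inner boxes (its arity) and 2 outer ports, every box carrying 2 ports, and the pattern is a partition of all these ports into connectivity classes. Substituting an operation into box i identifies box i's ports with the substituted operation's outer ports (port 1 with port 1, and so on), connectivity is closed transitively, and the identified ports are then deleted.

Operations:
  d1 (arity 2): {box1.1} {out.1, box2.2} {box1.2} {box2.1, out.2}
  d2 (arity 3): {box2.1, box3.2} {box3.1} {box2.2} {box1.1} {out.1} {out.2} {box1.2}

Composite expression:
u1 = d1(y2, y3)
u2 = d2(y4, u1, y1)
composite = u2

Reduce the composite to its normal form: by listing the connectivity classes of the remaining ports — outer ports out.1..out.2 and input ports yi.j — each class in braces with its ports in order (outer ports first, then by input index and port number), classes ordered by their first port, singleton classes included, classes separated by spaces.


{out.1} {out.2} {y1.1} {y1.2, y3.2} {y2.1} {y2.2} {y3.1} {y4.1} {y4.2}


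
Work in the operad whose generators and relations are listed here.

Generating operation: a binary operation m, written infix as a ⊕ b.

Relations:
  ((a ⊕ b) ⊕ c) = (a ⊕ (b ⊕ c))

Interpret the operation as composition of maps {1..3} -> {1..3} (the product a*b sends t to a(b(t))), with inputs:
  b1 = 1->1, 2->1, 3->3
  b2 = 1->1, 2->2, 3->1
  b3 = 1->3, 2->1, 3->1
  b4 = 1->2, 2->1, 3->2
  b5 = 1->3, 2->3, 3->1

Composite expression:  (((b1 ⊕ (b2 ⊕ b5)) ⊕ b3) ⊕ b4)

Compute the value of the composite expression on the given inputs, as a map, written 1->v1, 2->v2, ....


(b2 ⊕ b5) = 1->1, 2->1, 3->1
(b1 ⊕ (b2 ⊕ b5)) = 1->1, 2->1, 3->1
((b1 ⊕ (b2 ⊕ b5)) ⊕ b3) = 1->1, 2->1, 3->1
(((b1 ⊕ (b2 ⊕ b5)) ⊕ b3) ⊕ b4) = 1->1, 2->1, 3->1

1->1, 2->1, 3->1


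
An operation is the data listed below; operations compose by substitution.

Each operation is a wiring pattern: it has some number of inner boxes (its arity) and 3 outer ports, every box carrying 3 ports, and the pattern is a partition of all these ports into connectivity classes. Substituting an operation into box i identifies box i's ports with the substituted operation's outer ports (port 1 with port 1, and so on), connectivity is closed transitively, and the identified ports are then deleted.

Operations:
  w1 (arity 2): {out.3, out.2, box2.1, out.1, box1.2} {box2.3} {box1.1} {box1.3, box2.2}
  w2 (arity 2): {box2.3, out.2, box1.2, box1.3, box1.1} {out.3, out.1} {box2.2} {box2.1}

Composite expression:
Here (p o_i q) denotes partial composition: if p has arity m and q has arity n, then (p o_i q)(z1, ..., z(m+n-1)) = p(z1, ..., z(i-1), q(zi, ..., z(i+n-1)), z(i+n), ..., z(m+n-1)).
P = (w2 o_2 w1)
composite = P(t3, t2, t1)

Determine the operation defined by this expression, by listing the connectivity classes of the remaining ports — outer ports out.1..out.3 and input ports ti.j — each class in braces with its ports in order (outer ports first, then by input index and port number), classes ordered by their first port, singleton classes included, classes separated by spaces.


{out.1, out.3} {out.2, t1.1, t2.2, t3.1, t3.2, t3.3} {t1.2, t2.3} {t1.3} {t2.1}

Reachability decides: close wires over w2-identified ports.
composing w1 on (t2, t1), with out.j its own outer ports: {out.1, out.2, out.3, t1.1, t2.2} {t1.2, t2.3} {t1.3} {t2.1}
composing w2 on (t3, t2, t1), with out.j its own outer ports: {out.1, out.3} {out.2, t1.1, t2.2, t3.1, t3.2, t3.3} {t1.2, t2.3} {t1.3} {t2.1}


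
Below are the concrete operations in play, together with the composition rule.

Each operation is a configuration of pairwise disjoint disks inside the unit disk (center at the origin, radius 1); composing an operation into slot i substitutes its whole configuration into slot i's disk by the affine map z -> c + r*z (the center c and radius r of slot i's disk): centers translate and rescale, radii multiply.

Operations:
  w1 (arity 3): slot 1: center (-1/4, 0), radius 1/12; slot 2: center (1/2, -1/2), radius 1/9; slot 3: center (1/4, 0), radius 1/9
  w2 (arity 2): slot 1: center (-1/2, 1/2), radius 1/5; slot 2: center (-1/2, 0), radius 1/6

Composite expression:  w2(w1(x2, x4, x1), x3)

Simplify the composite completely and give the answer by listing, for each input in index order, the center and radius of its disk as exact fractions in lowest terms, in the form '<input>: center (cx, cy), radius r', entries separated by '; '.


x1: center (-9/20, 1/2), radius 1/45; x2: center (-11/20, 1/2), radius 1/60; x3: center (-1/2, 0), radius 1/6; x4: center (-2/5, 2/5), radius 1/45

Below w2, radii multiply path by path; the x-disk centers shift.
input x2: composing its 2 substitution steps yields center (-11/20, 1/2), radius 1/60
input x4: composing its 2 substitution steps yields center (-2/5, 2/5), radius 1/45
input x1: composing its 2 substitution steps yields center (-9/20, 1/2), radius 1/45
input x3: composing its 1 substitution step yields center (-1/2, 0), radius 1/6


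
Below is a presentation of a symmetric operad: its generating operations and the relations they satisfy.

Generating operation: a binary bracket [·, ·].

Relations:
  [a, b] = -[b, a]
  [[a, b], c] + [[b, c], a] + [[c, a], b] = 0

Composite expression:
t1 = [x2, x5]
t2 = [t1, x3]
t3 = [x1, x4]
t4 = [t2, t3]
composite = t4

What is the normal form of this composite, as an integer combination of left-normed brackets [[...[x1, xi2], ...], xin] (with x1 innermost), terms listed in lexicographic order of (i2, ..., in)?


-[[[[x1, x4], x2], x5], x3] + [[[[x1, x4], x3], x2], x5] - [[[[x1, x4], x3], x5], x2] + [[[[x1, x4], x5], x2], x3]

Antisymmetry and Jacobi reduce to x1-anchored left-normed brackets.
Composite bracket: [[[x2, x5], x3], [x1, x4]]
The bracket unfolds into 16 signed words via [a, b] = ab - ba (2^4 = 16).
Keep just the words that open with x1:
  the word x1x4x2x5x3 carries sign -1 and contributes -[[[[x1, x4], x2], x5], x3]
  the word x1x4x3x2x5 carries sign +1 and contributes +[[[[x1, x4], x3], x2], x5]
  the word x1x4x3x5x2 carries sign -1 and contributes -[[[[x1, x4], x3], x5], x2]
  the word x1x4x5x2x3 carries sign +1 and contributes +[[[[x1, x4], x5], x2], x3]


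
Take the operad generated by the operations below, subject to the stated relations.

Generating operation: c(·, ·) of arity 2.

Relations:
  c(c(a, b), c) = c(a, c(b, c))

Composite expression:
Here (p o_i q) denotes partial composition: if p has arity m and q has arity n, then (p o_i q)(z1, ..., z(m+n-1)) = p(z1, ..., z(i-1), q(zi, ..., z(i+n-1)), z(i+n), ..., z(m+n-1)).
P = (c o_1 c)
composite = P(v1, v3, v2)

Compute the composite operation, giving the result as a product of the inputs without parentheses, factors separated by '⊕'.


v1 ⊕ v3 ⊕ v2


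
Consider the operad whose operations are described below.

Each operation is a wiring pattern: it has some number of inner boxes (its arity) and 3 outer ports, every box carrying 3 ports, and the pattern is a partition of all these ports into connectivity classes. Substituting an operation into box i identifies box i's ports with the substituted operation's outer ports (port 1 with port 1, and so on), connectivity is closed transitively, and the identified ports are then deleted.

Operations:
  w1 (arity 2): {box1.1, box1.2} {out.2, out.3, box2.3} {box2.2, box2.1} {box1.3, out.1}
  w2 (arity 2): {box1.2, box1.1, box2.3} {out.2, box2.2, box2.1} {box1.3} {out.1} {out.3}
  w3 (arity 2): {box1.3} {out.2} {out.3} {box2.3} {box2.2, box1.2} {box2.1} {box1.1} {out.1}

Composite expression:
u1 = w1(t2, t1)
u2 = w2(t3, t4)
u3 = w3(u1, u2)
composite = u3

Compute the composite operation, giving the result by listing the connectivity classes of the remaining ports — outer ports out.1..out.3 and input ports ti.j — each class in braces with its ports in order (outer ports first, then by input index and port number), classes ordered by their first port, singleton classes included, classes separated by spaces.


Connectivity passes through glued w3-boundaries; trace each wire chain.
through w1, on inputs (t2, t1): {out.1, t2.3} {out.2, out.3, t1.3} {t1.1, t1.2} {t2.1, t2.2} (out.j = stage outer ports)
through w2, on inputs (t3, t4): {out.1} {out.2, t4.1, t4.2} {out.3} {t3.1, t3.2, t4.3} {t3.3} (out.j = stage outer ports)
through w3, on inputs (t2, t1, t3, t4): {out.1} {out.2} {out.3} {t1.1, t1.2} {t1.3, t4.1, t4.2} {t2.1, t2.2} {t2.3} {t3.1, t3.2, t4.3} {t3.3} (out.j = stage outer ports)

{out.1} {out.2} {out.3} {t1.1, t1.2} {t1.3, t4.1, t4.2} {t2.1, t2.2} {t2.3} {t3.1, t3.2, t4.3} {t3.3}


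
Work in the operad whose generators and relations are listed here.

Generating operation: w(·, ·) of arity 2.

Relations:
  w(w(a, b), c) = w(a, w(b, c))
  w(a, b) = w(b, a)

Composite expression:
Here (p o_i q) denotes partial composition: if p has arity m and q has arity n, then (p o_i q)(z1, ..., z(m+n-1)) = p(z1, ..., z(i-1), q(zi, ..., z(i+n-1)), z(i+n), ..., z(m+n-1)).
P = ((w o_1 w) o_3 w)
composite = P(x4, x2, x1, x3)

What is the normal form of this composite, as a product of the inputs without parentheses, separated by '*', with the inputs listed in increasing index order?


x1 * x2 * x3 * x4

With w associative and commutative, the x-input set is all that matters.
w(x4, x2) collapses to x4 * x2
w(x1, x3) collapses to x1 * x3
w(w(x4, x2), w(x1, x3)) collapses to x4 * x2 * x1 * x3
commutativity sorts the factors: x1 * x2 * x3 * x4


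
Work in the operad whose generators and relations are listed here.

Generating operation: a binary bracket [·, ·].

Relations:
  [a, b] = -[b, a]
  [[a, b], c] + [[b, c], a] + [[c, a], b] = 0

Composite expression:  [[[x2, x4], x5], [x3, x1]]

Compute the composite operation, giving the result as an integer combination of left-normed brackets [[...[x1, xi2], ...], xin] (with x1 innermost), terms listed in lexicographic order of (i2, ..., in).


[[[[x1, x3], x2], x4], x5] - [[[[x1, x3], x4], x2], x5] - [[[[x1, x3], x5], x2], x4] + [[[[x1, x3], x5], x4], x2]

Left-normed coefficients sit on the x1-initial expansion words.
Composite bracket: [[[x2, x4], x5], [x3, x1]]
Each bracket splits as ab - ba, giving 16 signed words (2^4 = 16).
Only words starting with x1 matter:
  sign of x1x3x2x4x5 is +1, so it contributes +[[[[x1, x3], x2], x4], x5]
  sign of x1x3x4x2x5 is -1, so it contributes -[[[[x1, x3], x4], x2], x5]
  sign of x1x3x5x2x4 is -1, so it contributes -[[[[x1, x3], x5], x2], x4]
  sign of x1x3x5x4x2 is +1, so it contributes +[[[[x1, x3], x5], x4], x2]


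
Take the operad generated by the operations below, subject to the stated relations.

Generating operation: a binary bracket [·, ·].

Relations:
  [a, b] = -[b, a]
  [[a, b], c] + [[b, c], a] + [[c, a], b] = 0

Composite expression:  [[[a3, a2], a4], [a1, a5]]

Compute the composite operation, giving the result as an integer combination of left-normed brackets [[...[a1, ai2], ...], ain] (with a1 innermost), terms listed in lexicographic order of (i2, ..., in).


[[[[a1, a5], a2], a3], a4] - [[[[a1, a5], a3], a2], a4] - [[[[a1, a5], a4], a2], a3] + [[[[a1, a5], a4], a3], a2]
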